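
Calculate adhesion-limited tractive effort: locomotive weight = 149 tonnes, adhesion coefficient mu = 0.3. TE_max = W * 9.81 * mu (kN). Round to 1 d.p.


TE_max = W * g * mu
TE_max = 149 * 9.81 * 0.3
TE_max = 1461.69 * 0.3
TE_max = 438.5 kN

438.5


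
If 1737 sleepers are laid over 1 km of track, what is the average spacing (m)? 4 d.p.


Spacing = 1000 m / number of sleepers
Spacing = 1000 / 1737
Spacing = 0.5757 m

0.5757


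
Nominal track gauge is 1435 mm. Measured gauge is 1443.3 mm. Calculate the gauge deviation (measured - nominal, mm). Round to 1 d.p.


Deviation = measured - nominal
Deviation = 1443.3 - 1435
Deviation = 8.3 mm

8.3


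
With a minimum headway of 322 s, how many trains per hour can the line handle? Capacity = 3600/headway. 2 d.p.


Capacity = 3600 / headway
Capacity = 3600 / 322
Capacity = 11.18 trains/hour

11.18


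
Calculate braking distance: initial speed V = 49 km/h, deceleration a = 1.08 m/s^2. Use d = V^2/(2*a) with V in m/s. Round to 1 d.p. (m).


Convert speed: V = 49 / 3.6 = 13.6111 m/s
V^2 = 185.2623
d = 185.2623 / (2 * 1.08)
d = 185.2623 / 2.16
d = 85.8 m

85.8


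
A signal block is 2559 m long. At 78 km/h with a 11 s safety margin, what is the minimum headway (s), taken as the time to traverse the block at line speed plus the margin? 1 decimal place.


V = 78 / 3.6 = 21.6667 m/s
Block traversal time = 2559 / 21.6667 = 118.1077 s
Headway = 118.1077 + 11
Headway = 129.1 s

129.1


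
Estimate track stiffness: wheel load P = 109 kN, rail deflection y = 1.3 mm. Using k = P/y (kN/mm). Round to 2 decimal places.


Track stiffness k = P / y
k = 109 / 1.3
k = 83.85 kN/mm

83.85


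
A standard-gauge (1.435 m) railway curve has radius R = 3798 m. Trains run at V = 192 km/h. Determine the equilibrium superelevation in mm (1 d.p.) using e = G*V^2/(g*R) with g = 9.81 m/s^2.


Convert speed: V = 192 / 3.6 = 53.3333 m/s
Apply formula: e = 1.435 * 53.3333^2 / (9.81 * 3798)
e = 1.435 * 2844.4444 / 37258.38
e = 0.109553 m = 109.6 mm

109.6


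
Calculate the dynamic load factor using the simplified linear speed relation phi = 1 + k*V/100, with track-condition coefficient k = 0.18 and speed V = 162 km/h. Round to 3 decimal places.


phi = 1 + k * V / 100
phi = 1 + 0.18 * 162 / 100
phi = 1 + 0.2916
phi = 1.292

1.292


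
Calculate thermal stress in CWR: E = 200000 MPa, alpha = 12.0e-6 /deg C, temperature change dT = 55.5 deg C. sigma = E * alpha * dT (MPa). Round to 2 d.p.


sigma = E * alpha * dT
sigma = 200000 * 12.0e-6 * 55.5
sigma = 2.4 * 55.5
sigma = 133.20 MPa

133.20


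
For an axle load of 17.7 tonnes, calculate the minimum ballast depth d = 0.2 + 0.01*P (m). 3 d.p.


d = 0.2 + 0.01 * 17.7
d = 0.2 + 0.177
d = 0.377 m

0.377


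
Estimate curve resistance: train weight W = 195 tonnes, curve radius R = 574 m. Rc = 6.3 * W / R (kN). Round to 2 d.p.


Rc = 6.3 * W / R
Rc = 6.3 * 195 / 574
Rc = 1228.5 / 574
Rc = 2.14 kN

2.14


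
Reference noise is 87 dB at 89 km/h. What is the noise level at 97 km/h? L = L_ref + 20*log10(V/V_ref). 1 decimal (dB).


V/V_ref = 97 / 89 = 1.089888
log10(1.089888) = 0.037382
20 * 0.037382 = 0.7476
L = 87 + 0.7476 = 87.7 dB

87.7


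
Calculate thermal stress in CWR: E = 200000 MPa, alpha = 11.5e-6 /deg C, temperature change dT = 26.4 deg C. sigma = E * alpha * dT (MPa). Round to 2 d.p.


sigma = E * alpha * dT
sigma = 200000 * 11.5e-6 * 26.4
sigma = 2.3 * 26.4
sigma = 60.72 MPa

60.72


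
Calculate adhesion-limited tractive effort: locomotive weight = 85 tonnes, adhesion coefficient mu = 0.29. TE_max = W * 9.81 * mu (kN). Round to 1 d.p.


TE_max = W * g * mu
TE_max = 85 * 9.81 * 0.29
TE_max = 833.85 * 0.29
TE_max = 241.8 kN

241.8


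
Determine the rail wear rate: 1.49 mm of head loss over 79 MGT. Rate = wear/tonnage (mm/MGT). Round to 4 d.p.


Wear rate = total wear / cumulative tonnage
Rate = 1.49 / 79
Rate = 0.0189 mm/MGT

0.0189


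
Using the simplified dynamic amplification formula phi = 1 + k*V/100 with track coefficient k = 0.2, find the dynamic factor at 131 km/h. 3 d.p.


phi = 1 + k * V / 100
phi = 1 + 0.2 * 131 / 100
phi = 1 + 0.262
phi = 1.262

1.262


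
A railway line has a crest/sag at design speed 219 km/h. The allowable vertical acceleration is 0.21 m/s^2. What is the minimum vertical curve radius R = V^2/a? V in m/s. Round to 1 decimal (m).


Convert speed: V = 219 / 3.6 = 60.8333 m/s
V^2 = 3700.6944 m^2/s^2
R_v = 3700.6944 / 0.21
R_v = 17622.4 m

17622.4


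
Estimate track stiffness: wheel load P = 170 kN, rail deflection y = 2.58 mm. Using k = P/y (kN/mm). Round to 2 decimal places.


Track stiffness k = P / y
k = 170 / 2.58
k = 65.89 kN/mm

65.89


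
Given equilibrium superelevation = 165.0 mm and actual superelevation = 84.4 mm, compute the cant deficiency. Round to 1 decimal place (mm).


Cant deficiency = equilibrium cant - actual cant
CD = 165.0 - 84.4
CD = 80.6 mm

80.6


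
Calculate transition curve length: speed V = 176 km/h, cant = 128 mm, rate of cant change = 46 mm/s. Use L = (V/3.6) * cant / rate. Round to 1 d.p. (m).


Convert speed: V = 176 / 3.6 = 48.8889 m/s
L = 48.8889 * 128 / 46
L = 6257.7778 / 46
L = 136.0 m

136.0


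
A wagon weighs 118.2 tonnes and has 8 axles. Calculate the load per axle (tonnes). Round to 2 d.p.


Load per axle = total weight / number of axles
Load = 118.2 / 8
Load = 14.78 tonnes

14.78


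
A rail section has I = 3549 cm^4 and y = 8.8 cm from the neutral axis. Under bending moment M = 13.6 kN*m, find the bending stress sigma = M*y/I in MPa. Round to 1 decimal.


Convert units:
M = 13.6 kN*m = 13600000 N*mm
y = 8.8 cm = 88 mm
I = 3549 cm^4 = 35490000 mm^4
sigma = 13600000 * 88 / 35490000
sigma = 33.7 MPa

33.7


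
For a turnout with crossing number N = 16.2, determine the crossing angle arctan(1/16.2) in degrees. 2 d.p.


1/N = 1/16.2 = 0.061728
angle = arctan(0.061728) = 0.06165 rad
angle = 0.06165 * 180/pi = 3.53 degrees

3.53


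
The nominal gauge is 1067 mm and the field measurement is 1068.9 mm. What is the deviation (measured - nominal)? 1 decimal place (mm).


Deviation = measured - nominal
Deviation = 1068.9 - 1067
Deviation = 1.9 mm

1.9


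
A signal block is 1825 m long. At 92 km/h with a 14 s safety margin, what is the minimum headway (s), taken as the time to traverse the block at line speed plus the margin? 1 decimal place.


V = 92 / 3.6 = 25.5556 m/s
Block traversal time = 1825 / 25.5556 = 71.413 s
Headway = 71.413 + 14
Headway = 85.4 s

85.4


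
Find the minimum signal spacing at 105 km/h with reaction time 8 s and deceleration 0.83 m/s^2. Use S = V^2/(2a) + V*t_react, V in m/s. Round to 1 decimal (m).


V = 105 / 3.6 = 29.1667 m/s
Braking distance = 29.1667^2 / (2*0.83) = 512.4665 m
Sighting distance = 29.1667 * 8 = 233.3333 m
S = 512.4665 + 233.3333 = 745.8 m

745.8


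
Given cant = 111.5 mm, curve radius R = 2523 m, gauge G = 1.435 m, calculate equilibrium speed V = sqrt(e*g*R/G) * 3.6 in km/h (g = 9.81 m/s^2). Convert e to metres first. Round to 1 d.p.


Convert cant: e = 111.5 mm = 0.1115 m
V_ms = sqrt(0.1115 * 9.81 * 2523 / 1.435)
V_ms = sqrt(1923.132575) = 43.8535 m/s
V = 43.8535 * 3.6 = 157.9 km/h

157.9


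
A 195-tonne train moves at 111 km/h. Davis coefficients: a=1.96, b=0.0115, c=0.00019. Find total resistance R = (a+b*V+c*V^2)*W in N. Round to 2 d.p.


b*V = 0.0115 * 111 = 1.2765
c*V^2 = 0.00019 * 12321 = 2.34099
R_per_t = 1.96 + 1.2765 + 2.34099 = 5.57749 N/t
R_total = 5.57749 * 195 = 1087.61 N

1087.61


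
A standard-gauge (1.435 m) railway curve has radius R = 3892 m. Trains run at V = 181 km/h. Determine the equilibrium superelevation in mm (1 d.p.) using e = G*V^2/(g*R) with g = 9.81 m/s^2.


Convert speed: V = 181 / 3.6 = 50.2778 m/s
Apply formula: e = 1.435 * 50.2778^2 / (9.81 * 3892)
e = 1.435 * 2527.8549 / 38180.52
e = 0.095008 m = 95.0 mm

95.0


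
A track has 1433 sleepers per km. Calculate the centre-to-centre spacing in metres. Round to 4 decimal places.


Spacing = 1000 m / number of sleepers
Spacing = 1000 / 1433
Spacing = 0.6978 m

0.6978


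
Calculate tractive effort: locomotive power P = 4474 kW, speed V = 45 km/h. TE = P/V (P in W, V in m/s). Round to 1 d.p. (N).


Convert: P = 4474 kW = 4474000 W
V = 45 / 3.6 = 12.5 m/s
TE = 4474000 / 12.5
TE = 357920.0 N

357920.0


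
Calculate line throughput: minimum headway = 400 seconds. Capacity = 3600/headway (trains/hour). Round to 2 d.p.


Capacity = 3600 / headway
Capacity = 3600 / 400
Capacity = 9.00 trains/hour

9.00


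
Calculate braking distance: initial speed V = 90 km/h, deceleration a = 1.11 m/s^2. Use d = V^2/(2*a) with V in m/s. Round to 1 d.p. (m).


Convert speed: V = 90 / 3.6 = 25.0 m/s
V^2 = 625.0
d = 625.0 / (2 * 1.11)
d = 625.0 / 2.22
d = 281.5 m

281.5


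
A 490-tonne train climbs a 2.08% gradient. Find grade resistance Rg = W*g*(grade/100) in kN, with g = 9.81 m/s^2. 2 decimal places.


Rg = W * 9.81 * grade / 100
Rg = 490 * 9.81 * 2.08 / 100
Rg = 4806.9 * 0.0208
Rg = 99.98 kN

99.98


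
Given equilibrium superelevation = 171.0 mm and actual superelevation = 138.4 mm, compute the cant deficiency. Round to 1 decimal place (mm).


Cant deficiency = equilibrium cant - actual cant
CD = 171.0 - 138.4
CD = 32.6 mm

32.6


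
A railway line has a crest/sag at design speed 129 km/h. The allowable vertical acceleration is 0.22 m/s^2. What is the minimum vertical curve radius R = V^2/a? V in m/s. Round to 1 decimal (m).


Convert speed: V = 129 / 3.6 = 35.8333 m/s
V^2 = 1284.0278 m^2/s^2
R_v = 1284.0278 / 0.22
R_v = 5836.5 m

5836.5


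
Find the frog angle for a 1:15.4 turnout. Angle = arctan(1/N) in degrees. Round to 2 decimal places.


1/N = 1/15.4 = 0.064935
angle = arctan(0.064935) = 0.064844 rad
angle = 0.064844 * 180/pi = 3.72 degrees

3.72


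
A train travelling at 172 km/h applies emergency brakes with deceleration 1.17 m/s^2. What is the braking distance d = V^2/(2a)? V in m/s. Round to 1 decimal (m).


Convert speed: V = 172 / 3.6 = 47.7778 m/s
V^2 = 2282.716
d = 2282.716 / (2 * 1.17)
d = 2282.716 / 2.34
d = 975.5 m

975.5


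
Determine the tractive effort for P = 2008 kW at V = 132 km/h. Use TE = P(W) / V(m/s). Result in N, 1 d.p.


Convert: P = 2008 kW = 2008000 W
V = 132 / 3.6 = 36.6667 m/s
TE = 2008000 / 36.6667
TE = 54763.6 N

54763.6


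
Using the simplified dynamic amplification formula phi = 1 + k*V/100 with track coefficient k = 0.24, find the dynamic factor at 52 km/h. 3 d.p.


phi = 1 + k * V / 100
phi = 1 + 0.24 * 52 / 100
phi = 1 + 0.1248
phi = 1.125

1.125


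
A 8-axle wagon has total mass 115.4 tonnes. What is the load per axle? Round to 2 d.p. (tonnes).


Load per axle = total weight / number of axles
Load = 115.4 / 8
Load = 14.43 tonnes

14.43


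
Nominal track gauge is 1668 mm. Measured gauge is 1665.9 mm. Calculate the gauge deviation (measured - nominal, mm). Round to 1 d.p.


Deviation = measured - nominal
Deviation = 1665.9 - 1668
Deviation = -2.1 mm

-2.1


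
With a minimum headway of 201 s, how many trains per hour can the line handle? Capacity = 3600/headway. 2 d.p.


Capacity = 3600 / headway
Capacity = 3600 / 201
Capacity = 17.91 trains/hour

17.91


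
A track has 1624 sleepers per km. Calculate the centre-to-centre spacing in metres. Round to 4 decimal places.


Spacing = 1000 m / number of sleepers
Spacing = 1000 / 1624
Spacing = 0.6158 m

0.6158


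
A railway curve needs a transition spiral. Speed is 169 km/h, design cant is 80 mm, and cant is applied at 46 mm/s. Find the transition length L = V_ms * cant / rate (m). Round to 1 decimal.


Convert speed: V = 169 / 3.6 = 46.9444 m/s
L = 46.9444 * 80 / 46
L = 3755.5556 / 46
L = 81.6 m

81.6


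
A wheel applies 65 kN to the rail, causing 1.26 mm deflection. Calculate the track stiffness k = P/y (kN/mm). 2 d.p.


Track stiffness k = P / y
k = 65 / 1.26
k = 51.59 kN/mm

51.59


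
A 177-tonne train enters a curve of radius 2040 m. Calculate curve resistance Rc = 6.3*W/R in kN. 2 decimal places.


Rc = 6.3 * W / R
Rc = 6.3 * 177 / 2040
Rc = 1115.1 / 2040
Rc = 0.55 kN

0.55


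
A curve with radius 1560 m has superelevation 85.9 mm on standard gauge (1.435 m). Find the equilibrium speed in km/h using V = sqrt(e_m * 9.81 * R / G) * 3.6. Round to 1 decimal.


Convert cant: e = 85.9 mm = 0.0859 m
V_ms = sqrt(0.0859 * 9.81 * 1560 / 1.435)
V_ms = sqrt(916.083094) = 30.2669 m/s
V = 30.2669 * 3.6 = 109.0 km/h

109.0


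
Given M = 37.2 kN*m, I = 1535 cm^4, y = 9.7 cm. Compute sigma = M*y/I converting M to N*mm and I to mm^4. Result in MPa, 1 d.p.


Convert units:
M = 37.2 kN*m = 37200000 N*mm
y = 9.7 cm = 97 mm
I = 1535 cm^4 = 15350000 mm^4
sigma = 37200000 * 97 / 15350000
sigma = 235.1 MPa

235.1


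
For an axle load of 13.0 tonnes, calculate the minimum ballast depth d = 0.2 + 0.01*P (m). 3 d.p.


d = 0.2 + 0.01 * 13.0
d = 0.2 + 0.13
d = 0.330 m

0.330


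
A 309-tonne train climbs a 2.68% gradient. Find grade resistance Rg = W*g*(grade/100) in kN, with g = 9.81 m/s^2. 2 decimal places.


Rg = W * 9.81 * grade / 100
Rg = 309 * 9.81 * 2.68 / 100
Rg = 3031.29 * 0.0268
Rg = 81.24 kN

81.24


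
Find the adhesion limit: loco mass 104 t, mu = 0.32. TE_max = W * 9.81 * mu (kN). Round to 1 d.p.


TE_max = W * g * mu
TE_max = 104 * 9.81 * 0.32
TE_max = 1020.24 * 0.32
TE_max = 326.5 kN

326.5


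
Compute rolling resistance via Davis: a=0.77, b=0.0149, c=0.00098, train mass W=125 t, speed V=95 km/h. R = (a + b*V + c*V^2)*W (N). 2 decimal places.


b*V = 0.0149 * 95 = 1.4155
c*V^2 = 0.00098 * 9025 = 8.8445
R_per_t = 0.77 + 1.4155 + 8.8445 = 11.03 N/t
R_total = 11.03 * 125 = 1378.75 N

1378.75


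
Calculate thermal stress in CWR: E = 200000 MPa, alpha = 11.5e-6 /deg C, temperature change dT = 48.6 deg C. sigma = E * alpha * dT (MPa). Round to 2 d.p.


sigma = E * alpha * dT
sigma = 200000 * 11.5e-6 * 48.6
sigma = 2.3 * 48.6
sigma = 111.78 MPa

111.78


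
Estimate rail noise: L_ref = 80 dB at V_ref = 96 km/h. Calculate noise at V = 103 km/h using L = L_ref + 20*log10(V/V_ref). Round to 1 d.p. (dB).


V/V_ref = 103 / 96 = 1.072917
log10(1.072917) = 0.030566
20 * 0.030566 = 0.6113
L = 80 + 0.6113 = 80.6 dB

80.6


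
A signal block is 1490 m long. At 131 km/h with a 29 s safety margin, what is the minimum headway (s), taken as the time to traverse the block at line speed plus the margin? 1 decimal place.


V = 131 / 3.6 = 36.3889 m/s
Block traversal time = 1490 / 36.3889 = 40.9466 s
Headway = 40.9466 + 29
Headway = 69.9 s

69.9


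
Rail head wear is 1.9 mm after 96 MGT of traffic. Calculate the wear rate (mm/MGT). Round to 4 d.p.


Wear rate = total wear / cumulative tonnage
Rate = 1.9 / 96
Rate = 0.0198 mm/MGT

0.0198


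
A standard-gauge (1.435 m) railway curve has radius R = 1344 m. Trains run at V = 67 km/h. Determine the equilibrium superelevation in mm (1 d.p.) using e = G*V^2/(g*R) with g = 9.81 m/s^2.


Convert speed: V = 67 / 3.6 = 18.6111 m/s
Apply formula: e = 1.435 * 18.6111^2 / (9.81 * 1344)
e = 1.435 * 346.3735 / 13184.64
e = 0.037699 m = 37.7 mm

37.7


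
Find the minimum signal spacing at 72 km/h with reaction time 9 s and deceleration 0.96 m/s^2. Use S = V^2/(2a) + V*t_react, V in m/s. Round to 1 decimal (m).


V = 72 / 3.6 = 20.0 m/s
Braking distance = 20.0^2 / (2*0.96) = 208.3333 m
Sighting distance = 20.0 * 9 = 180.0 m
S = 208.3333 + 180.0 = 388.3 m

388.3


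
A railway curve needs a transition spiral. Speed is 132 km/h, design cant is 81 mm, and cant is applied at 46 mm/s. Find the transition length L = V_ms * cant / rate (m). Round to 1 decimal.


Convert speed: V = 132 / 3.6 = 36.6667 m/s
L = 36.6667 * 81 / 46
L = 2970.0 / 46
L = 64.6 m

64.6


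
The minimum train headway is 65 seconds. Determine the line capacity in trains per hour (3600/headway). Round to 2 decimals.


Capacity = 3600 / headway
Capacity = 3600 / 65
Capacity = 55.38 trains/hour

55.38


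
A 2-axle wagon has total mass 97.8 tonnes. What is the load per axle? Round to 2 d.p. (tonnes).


Load per axle = total weight / number of axles
Load = 97.8 / 2
Load = 48.90 tonnes

48.90


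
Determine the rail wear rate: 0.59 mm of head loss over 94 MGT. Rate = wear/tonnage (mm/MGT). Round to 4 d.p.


Wear rate = total wear / cumulative tonnage
Rate = 0.59 / 94
Rate = 0.0063 mm/MGT

0.0063


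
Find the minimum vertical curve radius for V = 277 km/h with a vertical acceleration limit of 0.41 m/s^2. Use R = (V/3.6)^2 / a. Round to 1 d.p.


Convert speed: V = 277 / 3.6 = 76.9444 m/s
V^2 = 5920.4475 m^2/s^2
R_v = 5920.4475 / 0.41
R_v = 14440.1 m

14440.1


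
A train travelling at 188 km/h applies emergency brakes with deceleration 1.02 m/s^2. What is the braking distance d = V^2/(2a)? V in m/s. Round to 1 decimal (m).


Convert speed: V = 188 / 3.6 = 52.2222 m/s
V^2 = 2727.1605
d = 2727.1605 / (2 * 1.02)
d = 2727.1605 / 2.04
d = 1336.8 m

1336.8


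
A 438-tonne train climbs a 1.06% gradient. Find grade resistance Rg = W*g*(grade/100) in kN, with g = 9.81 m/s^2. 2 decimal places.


Rg = W * 9.81 * grade / 100
Rg = 438 * 9.81 * 1.06 / 100
Rg = 4296.78 * 0.0106
Rg = 45.55 kN

45.55


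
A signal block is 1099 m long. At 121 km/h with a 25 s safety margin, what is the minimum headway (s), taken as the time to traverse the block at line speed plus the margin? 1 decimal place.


V = 121 / 3.6 = 33.6111 m/s
Block traversal time = 1099 / 33.6111 = 32.6975 s
Headway = 32.6975 + 25
Headway = 57.7 s

57.7


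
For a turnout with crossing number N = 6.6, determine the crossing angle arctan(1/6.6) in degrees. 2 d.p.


1/N = 1/6.6 = 0.151515
angle = arctan(0.151515) = 0.150371 rad
angle = 0.150371 * 180/pi = 8.62 degrees

8.62


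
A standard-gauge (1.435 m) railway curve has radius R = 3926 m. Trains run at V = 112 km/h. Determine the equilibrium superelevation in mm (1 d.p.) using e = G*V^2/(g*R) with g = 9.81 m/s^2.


Convert speed: V = 112 / 3.6 = 31.1111 m/s
Apply formula: e = 1.435 * 31.1111^2 / (9.81 * 3926)
e = 1.435 * 967.9012 / 38514.06
e = 0.036063 m = 36.1 mm

36.1


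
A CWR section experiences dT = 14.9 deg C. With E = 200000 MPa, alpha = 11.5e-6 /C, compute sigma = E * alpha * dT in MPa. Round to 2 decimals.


sigma = E * alpha * dT
sigma = 200000 * 11.5e-6 * 14.9
sigma = 2.3 * 14.9
sigma = 34.27 MPa

34.27


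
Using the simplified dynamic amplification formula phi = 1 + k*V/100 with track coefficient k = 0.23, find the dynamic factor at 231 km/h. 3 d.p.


phi = 1 + k * V / 100
phi = 1 + 0.23 * 231 / 100
phi = 1 + 0.5313
phi = 1.531

1.531


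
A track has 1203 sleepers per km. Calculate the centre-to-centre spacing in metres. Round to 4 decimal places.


Spacing = 1000 m / number of sleepers
Spacing = 1000 / 1203
Spacing = 0.8313 m

0.8313


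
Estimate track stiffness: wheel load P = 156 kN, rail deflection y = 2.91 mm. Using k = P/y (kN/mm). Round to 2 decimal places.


Track stiffness k = P / y
k = 156 / 2.91
k = 53.61 kN/mm

53.61


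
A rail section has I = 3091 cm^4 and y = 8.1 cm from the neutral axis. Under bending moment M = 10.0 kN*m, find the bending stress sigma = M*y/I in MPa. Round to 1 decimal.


Convert units:
M = 10.0 kN*m = 10000000 N*mm
y = 8.1 cm = 81 mm
I = 3091 cm^4 = 30910000 mm^4
sigma = 10000000 * 81 / 30910000
sigma = 26.2 MPa

26.2


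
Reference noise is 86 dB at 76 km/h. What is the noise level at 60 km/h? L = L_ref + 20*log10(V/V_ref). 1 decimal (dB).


V/V_ref = 60 / 76 = 0.789474
log10(0.789474) = -0.102662
20 * -0.102662 = -2.0532
L = 86 + -2.0532 = 83.9 dB

83.9


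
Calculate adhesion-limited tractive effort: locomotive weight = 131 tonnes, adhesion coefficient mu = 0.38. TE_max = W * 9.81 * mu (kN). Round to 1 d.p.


TE_max = W * g * mu
TE_max = 131 * 9.81 * 0.38
TE_max = 1285.11 * 0.38
TE_max = 488.3 kN

488.3


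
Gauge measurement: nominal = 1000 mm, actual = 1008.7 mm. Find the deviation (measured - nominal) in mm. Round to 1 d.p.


Deviation = measured - nominal
Deviation = 1008.7 - 1000
Deviation = 8.7 mm

8.7


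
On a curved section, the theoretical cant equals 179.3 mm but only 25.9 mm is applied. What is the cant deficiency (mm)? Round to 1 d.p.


Cant deficiency = equilibrium cant - actual cant
CD = 179.3 - 25.9
CD = 153.4 mm

153.4


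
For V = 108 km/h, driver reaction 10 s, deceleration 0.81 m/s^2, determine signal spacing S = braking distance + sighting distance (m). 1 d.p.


V = 108 / 3.6 = 30.0 m/s
Braking distance = 30.0^2 / (2*0.81) = 555.5556 m
Sighting distance = 30.0 * 10 = 300.0 m
S = 555.5556 + 300.0 = 855.6 m

855.6


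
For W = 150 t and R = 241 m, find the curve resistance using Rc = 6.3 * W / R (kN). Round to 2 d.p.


Rc = 6.3 * W / R
Rc = 6.3 * 150 / 241
Rc = 945.0 / 241
Rc = 3.92 kN

3.92


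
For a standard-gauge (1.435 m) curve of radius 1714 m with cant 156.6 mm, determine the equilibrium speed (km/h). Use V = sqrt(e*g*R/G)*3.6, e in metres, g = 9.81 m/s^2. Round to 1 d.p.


Convert cant: e = 156.6 mm = 0.1566 m
V_ms = sqrt(0.1566 * 9.81 * 1714 / 1.435)
V_ms = sqrt(1834.930762) = 42.8361 m/s
V = 42.8361 * 3.6 = 154.2 km/h

154.2


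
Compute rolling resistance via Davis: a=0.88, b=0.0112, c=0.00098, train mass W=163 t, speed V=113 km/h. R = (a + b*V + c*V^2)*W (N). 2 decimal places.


b*V = 0.0112 * 113 = 1.2656
c*V^2 = 0.00098 * 12769 = 12.51362
R_per_t = 0.88 + 1.2656 + 12.51362 = 14.65922 N/t
R_total = 14.65922 * 163 = 2389.45 N

2389.45


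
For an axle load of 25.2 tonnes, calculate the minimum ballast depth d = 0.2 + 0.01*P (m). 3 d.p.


d = 0.2 + 0.01 * 25.2
d = 0.2 + 0.252
d = 0.452 m

0.452


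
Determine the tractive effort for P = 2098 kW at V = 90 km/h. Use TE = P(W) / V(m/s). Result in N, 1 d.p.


Convert: P = 2098 kW = 2098000 W
V = 90 / 3.6 = 25.0 m/s
TE = 2098000 / 25.0
TE = 83920.0 N

83920.0


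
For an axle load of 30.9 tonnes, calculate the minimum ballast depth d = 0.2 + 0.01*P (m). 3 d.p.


d = 0.2 + 0.01 * 30.9
d = 0.2 + 0.309
d = 0.509 m

0.509


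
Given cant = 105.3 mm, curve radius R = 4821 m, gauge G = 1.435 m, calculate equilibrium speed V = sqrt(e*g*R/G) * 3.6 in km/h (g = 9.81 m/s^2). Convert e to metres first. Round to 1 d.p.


Convert cant: e = 105.3 mm = 0.1053 m
V_ms = sqrt(0.1053 * 9.81 * 4821 / 1.435)
V_ms = sqrt(3470.424567) = 58.9103 m/s
V = 58.9103 * 3.6 = 212.1 km/h

212.1


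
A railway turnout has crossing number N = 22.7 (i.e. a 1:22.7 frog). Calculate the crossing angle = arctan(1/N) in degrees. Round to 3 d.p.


1/N = 1/22.7 = 0.044053
angle = arctan(0.044053) = 0.044024 rad
angle = 0.044024 * 180/pi = 2.522 degrees

2.522


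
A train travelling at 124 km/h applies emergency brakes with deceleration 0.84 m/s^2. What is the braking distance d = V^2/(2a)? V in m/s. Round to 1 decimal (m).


Convert speed: V = 124 / 3.6 = 34.4444 m/s
V^2 = 1186.4198
d = 1186.4198 / (2 * 0.84)
d = 1186.4198 / 1.68
d = 706.2 m

706.2


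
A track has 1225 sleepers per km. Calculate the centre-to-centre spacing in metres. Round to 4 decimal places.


Spacing = 1000 m / number of sleepers
Spacing = 1000 / 1225
Spacing = 0.8163 m

0.8163


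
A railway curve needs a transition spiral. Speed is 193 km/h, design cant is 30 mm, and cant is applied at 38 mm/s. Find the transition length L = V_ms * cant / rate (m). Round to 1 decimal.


Convert speed: V = 193 / 3.6 = 53.6111 m/s
L = 53.6111 * 30 / 38
L = 1608.3333 / 38
L = 42.3 m

42.3


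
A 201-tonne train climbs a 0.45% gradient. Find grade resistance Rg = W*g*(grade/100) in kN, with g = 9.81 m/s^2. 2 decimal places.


Rg = W * 9.81 * grade / 100
Rg = 201 * 9.81 * 0.45 / 100
Rg = 1971.81 * 0.0045
Rg = 8.87 kN

8.87


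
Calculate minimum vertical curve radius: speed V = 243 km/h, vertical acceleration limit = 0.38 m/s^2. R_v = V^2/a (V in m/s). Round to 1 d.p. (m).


Convert speed: V = 243 / 3.6 = 67.5 m/s
V^2 = 4556.25 m^2/s^2
R_v = 4556.25 / 0.38
R_v = 11990.1 m

11990.1


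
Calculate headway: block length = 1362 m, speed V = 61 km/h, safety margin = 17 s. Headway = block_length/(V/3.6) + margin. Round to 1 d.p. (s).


V = 61 / 3.6 = 16.9444 m/s
Block traversal time = 1362 / 16.9444 = 80.3803 s
Headway = 80.3803 + 17
Headway = 97.4 s

97.4


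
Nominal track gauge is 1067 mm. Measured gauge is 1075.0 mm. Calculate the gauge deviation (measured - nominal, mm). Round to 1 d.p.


Deviation = measured - nominal
Deviation = 1075.0 - 1067
Deviation = 8.0 mm

8.0


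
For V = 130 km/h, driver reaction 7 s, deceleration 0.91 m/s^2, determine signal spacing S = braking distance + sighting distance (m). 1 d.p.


V = 130 / 3.6 = 36.1111 m/s
Braking distance = 36.1111^2 / (2*0.91) = 716.4903 m
Sighting distance = 36.1111 * 7 = 252.7778 m
S = 716.4903 + 252.7778 = 969.3 m

969.3


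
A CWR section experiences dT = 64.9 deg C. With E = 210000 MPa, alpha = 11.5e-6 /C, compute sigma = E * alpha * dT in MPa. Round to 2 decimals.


sigma = E * alpha * dT
sigma = 210000 * 11.5e-6 * 64.9
sigma = 2.415 * 64.9
sigma = 156.73 MPa

156.73


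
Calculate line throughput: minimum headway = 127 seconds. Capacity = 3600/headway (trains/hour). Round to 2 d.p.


Capacity = 3600 / headway
Capacity = 3600 / 127
Capacity = 28.35 trains/hour

28.35


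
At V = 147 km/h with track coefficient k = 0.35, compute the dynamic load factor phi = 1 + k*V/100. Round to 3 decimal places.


phi = 1 + k * V / 100
phi = 1 + 0.35 * 147 / 100
phi = 1 + 0.5145
phi = 1.515

1.515


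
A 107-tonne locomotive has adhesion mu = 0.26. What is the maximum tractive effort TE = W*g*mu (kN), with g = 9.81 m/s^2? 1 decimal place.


TE_max = W * g * mu
TE_max = 107 * 9.81 * 0.26
TE_max = 1049.67 * 0.26
TE_max = 272.9 kN

272.9


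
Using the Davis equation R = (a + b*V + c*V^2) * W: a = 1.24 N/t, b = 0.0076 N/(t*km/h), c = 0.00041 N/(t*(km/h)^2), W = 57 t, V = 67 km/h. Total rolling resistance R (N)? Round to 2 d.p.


b*V = 0.0076 * 67 = 0.5092
c*V^2 = 0.00041 * 4489 = 1.84049
R_per_t = 1.24 + 0.5092 + 1.84049 = 3.58969 N/t
R_total = 3.58969 * 57 = 204.61 N

204.61


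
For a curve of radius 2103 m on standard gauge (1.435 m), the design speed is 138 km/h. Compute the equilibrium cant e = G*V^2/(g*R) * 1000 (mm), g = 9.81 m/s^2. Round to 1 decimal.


Convert speed: V = 138 / 3.6 = 38.3333 m/s
Apply formula: e = 1.435 * 38.3333^2 / (9.81 * 2103)
e = 1.435 * 1469.4444 / 20630.43
e = 0.102211 m = 102.2 mm

102.2


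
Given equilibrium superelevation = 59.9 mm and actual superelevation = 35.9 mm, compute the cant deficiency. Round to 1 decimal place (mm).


Cant deficiency = equilibrium cant - actual cant
CD = 59.9 - 35.9
CD = 24.0 mm

24.0


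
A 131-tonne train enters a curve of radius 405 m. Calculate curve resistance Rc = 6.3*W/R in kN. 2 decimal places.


Rc = 6.3 * W / R
Rc = 6.3 * 131 / 405
Rc = 825.3 / 405
Rc = 2.04 kN

2.04


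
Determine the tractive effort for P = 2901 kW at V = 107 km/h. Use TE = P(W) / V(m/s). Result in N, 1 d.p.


Convert: P = 2901 kW = 2901000 W
V = 107 / 3.6 = 29.7222 m/s
TE = 2901000 / 29.7222
TE = 97603.7 N

97603.7


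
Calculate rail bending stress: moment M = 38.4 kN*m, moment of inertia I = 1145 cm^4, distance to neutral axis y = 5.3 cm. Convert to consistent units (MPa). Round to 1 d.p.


Convert units:
M = 38.4 kN*m = 38400000 N*mm
y = 5.3 cm = 53 mm
I = 1145 cm^4 = 11450000 mm^4
sigma = 38400000 * 53 / 11450000
sigma = 177.7 MPa

177.7


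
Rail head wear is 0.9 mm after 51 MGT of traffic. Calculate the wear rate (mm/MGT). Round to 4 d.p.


Wear rate = total wear / cumulative tonnage
Rate = 0.9 / 51
Rate = 0.0176 mm/MGT

0.0176


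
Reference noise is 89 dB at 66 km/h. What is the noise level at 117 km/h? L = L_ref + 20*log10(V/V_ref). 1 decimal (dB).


V/V_ref = 117 / 66 = 1.772727
log10(1.772727) = 0.248642
20 * 0.248642 = 4.9728
L = 89 + 4.9728 = 94.0 dB

94.0


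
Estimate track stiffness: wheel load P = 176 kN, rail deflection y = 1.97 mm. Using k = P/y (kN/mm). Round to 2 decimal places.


Track stiffness k = P / y
k = 176 / 1.97
k = 89.34 kN/mm

89.34


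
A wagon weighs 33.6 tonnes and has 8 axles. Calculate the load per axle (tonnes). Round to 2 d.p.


Load per axle = total weight / number of axles
Load = 33.6 / 8
Load = 4.20 tonnes

4.20


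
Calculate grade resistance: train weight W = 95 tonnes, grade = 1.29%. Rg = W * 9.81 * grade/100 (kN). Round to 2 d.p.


Rg = W * 9.81 * grade / 100
Rg = 95 * 9.81 * 1.29 / 100
Rg = 931.95 * 0.0129
Rg = 12.02 kN

12.02


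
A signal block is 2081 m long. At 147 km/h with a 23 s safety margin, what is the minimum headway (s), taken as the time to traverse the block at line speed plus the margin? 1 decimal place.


V = 147 / 3.6 = 40.8333 m/s
Block traversal time = 2081 / 40.8333 = 50.9633 s
Headway = 50.9633 + 23
Headway = 74.0 s

74.0


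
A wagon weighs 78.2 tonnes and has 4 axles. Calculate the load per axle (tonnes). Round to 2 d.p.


Load per axle = total weight / number of axles
Load = 78.2 / 4
Load = 19.55 tonnes

19.55


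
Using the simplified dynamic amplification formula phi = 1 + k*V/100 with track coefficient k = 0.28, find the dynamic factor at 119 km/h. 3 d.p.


phi = 1 + k * V / 100
phi = 1 + 0.28 * 119 / 100
phi = 1 + 0.3332
phi = 1.333

1.333


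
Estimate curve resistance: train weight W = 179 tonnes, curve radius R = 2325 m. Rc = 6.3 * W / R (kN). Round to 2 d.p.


Rc = 6.3 * W / R
Rc = 6.3 * 179 / 2325
Rc = 1127.7 / 2325
Rc = 0.49 kN

0.49


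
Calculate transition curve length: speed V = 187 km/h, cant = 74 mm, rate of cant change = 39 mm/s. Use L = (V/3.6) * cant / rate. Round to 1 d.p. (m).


Convert speed: V = 187 / 3.6 = 51.9444 m/s
L = 51.9444 * 74 / 39
L = 3843.8889 / 39
L = 98.6 m

98.6


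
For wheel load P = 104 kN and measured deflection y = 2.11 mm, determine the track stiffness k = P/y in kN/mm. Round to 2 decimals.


Track stiffness k = P / y
k = 104 / 2.11
k = 49.29 kN/mm

49.29


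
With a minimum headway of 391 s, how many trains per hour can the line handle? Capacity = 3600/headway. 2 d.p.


Capacity = 3600 / headway
Capacity = 3600 / 391
Capacity = 9.21 trains/hour

9.21


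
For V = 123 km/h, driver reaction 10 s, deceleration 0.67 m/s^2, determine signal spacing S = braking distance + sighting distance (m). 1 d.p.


V = 123 / 3.6 = 34.1667 m/s
Braking distance = 34.1667^2 / (2*0.67) = 871.165 m
Sighting distance = 34.1667 * 10 = 341.6667 m
S = 871.165 + 341.6667 = 1212.8 m

1212.8


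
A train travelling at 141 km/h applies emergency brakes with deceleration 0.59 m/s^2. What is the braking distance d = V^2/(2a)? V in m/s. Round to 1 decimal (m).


Convert speed: V = 141 / 3.6 = 39.1667 m/s
V^2 = 1534.0278
d = 1534.0278 / (2 * 0.59)
d = 1534.0278 / 1.18
d = 1300.0 m

1300.0


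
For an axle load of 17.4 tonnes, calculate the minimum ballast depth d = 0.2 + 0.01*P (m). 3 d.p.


d = 0.2 + 0.01 * 17.4
d = 0.2 + 0.174
d = 0.374 m

0.374


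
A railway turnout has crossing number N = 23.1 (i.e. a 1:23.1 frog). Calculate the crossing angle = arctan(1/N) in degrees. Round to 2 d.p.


1/N = 1/23.1 = 0.04329
angle = arctan(0.04329) = 0.043263 rad
angle = 0.043263 * 180/pi = 2.48 degrees

2.48


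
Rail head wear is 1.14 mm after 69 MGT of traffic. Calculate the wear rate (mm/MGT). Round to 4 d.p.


Wear rate = total wear / cumulative tonnage
Rate = 1.14 / 69
Rate = 0.0165 mm/MGT

0.0165


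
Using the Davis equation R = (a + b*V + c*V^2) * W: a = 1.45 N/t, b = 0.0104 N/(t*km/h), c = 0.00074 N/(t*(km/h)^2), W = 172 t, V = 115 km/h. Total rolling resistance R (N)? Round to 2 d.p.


b*V = 0.0104 * 115 = 1.196
c*V^2 = 0.00074 * 13225 = 9.7865
R_per_t = 1.45 + 1.196 + 9.7865 = 12.4325 N/t
R_total = 12.4325 * 172 = 2138.39 N

2138.39


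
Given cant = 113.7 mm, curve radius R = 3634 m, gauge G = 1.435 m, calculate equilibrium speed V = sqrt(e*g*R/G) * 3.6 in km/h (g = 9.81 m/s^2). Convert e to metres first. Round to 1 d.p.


Convert cant: e = 113.7 mm = 0.1137 m
V_ms = sqrt(0.1137 * 9.81 * 3634 / 1.435)
V_ms = sqrt(2824.636026) = 53.1473 m/s
V = 53.1473 * 3.6 = 191.3 km/h

191.3


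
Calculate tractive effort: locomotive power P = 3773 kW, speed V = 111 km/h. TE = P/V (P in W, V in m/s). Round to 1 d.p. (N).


Convert: P = 3773 kW = 3773000 W
V = 111 / 3.6 = 30.8333 m/s
TE = 3773000 / 30.8333
TE = 122367.6 N

122367.6


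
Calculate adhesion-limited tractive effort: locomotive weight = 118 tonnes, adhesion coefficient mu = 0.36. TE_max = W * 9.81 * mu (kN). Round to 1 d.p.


TE_max = W * g * mu
TE_max = 118 * 9.81 * 0.36
TE_max = 1157.58 * 0.36
TE_max = 416.7 kN

416.7


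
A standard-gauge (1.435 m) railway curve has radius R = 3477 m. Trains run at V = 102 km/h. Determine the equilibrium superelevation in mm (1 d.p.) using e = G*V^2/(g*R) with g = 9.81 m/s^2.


Convert speed: V = 102 / 3.6 = 28.3333 m/s
Apply formula: e = 1.435 * 28.3333^2 / (9.81 * 3477)
e = 1.435 * 802.7778 / 34109.37
e = 0.033773 m = 33.8 mm

33.8


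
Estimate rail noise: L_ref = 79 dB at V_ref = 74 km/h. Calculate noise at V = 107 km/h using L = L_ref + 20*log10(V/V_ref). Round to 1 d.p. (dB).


V/V_ref = 107 / 74 = 1.445946
log10(1.445946) = 0.160152
20 * 0.160152 = 3.203
L = 79 + 3.203 = 82.2 dB

82.2


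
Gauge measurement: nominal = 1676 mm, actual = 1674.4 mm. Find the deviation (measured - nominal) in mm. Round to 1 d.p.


Deviation = measured - nominal
Deviation = 1674.4 - 1676
Deviation = -1.6 mm

-1.6


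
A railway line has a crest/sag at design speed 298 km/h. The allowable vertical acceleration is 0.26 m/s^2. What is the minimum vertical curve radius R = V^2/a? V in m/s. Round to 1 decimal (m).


Convert speed: V = 298 / 3.6 = 82.7778 m/s
V^2 = 6852.1605 m^2/s^2
R_v = 6852.1605 / 0.26
R_v = 26354.5 m

26354.5


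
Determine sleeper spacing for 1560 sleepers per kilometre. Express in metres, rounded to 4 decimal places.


Spacing = 1000 m / number of sleepers
Spacing = 1000 / 1560
Spacing = 0.6410 m

0.6410


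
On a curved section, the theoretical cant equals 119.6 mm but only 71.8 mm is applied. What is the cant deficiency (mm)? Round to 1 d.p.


Cant deficiency = equilibrium cant - actual cant
CD = 119.6 - 71.8
CD = 47.8 mm

47.8


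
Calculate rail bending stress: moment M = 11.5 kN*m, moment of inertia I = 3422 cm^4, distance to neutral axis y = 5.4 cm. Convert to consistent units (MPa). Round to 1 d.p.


Convert units:
M = 11.5 kN*m = 11500000 N*mm
y = 5.4 cm = 54 mm
I = 3422 cm^4 = 34220000 mm^4
sigma = 11500000 * 54 / 34220000
sigma = 18.1 MPa

18.1


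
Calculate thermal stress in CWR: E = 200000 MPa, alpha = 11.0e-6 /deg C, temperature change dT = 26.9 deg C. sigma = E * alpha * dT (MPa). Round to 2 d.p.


sigma = E * alpha * dT
sigma = 200000 * 11.0e-6 * 26.9
sigma = 2.2 * 26.9
sigma = 59.18 MPa

59.18


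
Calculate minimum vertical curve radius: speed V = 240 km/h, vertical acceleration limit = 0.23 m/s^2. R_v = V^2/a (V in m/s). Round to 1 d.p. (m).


Convert speed: V = 240 / 3.6 = 66.6667 m/s
V^2 = 4444.4444 m^2/s^2
R_v = 4444.4444 / 0.23
R_v = 19323.7 m

19323.7


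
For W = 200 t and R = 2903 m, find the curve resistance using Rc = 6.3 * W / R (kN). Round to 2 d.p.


Rc = 6.3 * W / R
Rc = 6.3 * 200 / 2903
Rc = 1260.0 / 2903
Rc = 0.43 kN

0.43


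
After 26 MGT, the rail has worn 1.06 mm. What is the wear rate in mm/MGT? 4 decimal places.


Wear rate = total wear / cumulative tonnage
Rate = 1.06 / 26
Rate = 0.0408 mm/MGT

0.0408


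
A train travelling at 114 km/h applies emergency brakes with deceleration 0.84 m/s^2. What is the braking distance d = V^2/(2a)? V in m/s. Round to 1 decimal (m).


Convert speed: V = 114 / 3.6 = 31.6667 m/s
V^2 = 1002.7778
d = 1002.7778 / (2 * 0.84)
d = 1002.7778 / 1.68
d = 596.9 m

596.9


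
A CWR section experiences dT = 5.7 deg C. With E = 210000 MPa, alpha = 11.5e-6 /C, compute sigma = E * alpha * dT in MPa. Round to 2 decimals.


sigma = E * alpha * dT
sigma = 210000 * 11.5e-6 * 5.7
sigma = 2.415 * 5.7
sigma = 13.77 MPa

13.77


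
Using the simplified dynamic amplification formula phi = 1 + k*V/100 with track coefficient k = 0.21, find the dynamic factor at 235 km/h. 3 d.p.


phi = 1 + k * V / 100
phi = 1 + 0.21 * 235 / 100
phi = 1 + 0.4935
phi = 1.494

1.494


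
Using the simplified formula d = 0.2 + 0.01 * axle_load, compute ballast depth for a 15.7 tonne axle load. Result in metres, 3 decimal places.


d = 0.2 + 0.01 * 15.7
d = 0.2 + 0.157
d = 0.357 m

0.357


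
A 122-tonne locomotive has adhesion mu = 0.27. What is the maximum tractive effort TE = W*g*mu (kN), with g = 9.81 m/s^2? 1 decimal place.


TE_max = W * g * mu
TE_max = 122 * 9.81 * 0.27
TE_max = 1196.82 * 0.27
TE_max = 323.1 kN

323.1


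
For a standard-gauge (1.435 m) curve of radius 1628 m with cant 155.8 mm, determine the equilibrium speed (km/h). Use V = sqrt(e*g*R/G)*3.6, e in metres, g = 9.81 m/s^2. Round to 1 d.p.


Convert cant: e = 155.8 mm = 0.1558 m
V_ms = sqrt(0.1558 * 9.81 * 1628 / 1.435)
V_ms = sqrt(1733.959543) = 41.6408 m/s
V = 41.6408 * 3.6 = 149.9 km/h

149.9


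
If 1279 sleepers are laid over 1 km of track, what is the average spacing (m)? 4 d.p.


Spacing = 1000 m / number of sleepers
Spacing = 1000 / 1279
Spacing = 0.7819 m

0.7819


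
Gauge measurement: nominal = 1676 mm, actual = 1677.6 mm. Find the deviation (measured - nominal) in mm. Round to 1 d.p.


Deviation = measured - nominal
Deviation = 1677.6 - 1676
Deviation = 1.6 mm

1.6


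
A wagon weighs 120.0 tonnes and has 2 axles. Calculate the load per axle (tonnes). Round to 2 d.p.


Load per axle = total weight / number of axles
Load = 120.0 / 2
Load = 60.00 tonnes

60.00


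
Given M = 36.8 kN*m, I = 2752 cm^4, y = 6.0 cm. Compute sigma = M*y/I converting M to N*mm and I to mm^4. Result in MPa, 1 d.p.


Convert units:
M = 36.8 kN*m = 36800000 N*mm
y = 6.0 cm = 60 mm
I = 2752 cm^4 = 27520000 mm^4
sigma = 36800000 * 60 / 27520000
sigma = 80.2 MPa

80.2


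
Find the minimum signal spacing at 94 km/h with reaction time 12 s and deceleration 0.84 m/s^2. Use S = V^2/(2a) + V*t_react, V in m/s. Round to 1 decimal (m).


V = 94 / 3.6 = 26.1111 m/s
Braking distance = 26.1111^2 / (2*0.84) = 405.8275 m
Sighting distance = 26.1111 * 12 = 313.3333 m
S = 405.8275 + 313.3333 = 719.2 m

719.2


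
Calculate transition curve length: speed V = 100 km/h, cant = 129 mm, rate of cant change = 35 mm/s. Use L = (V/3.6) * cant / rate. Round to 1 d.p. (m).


Convert speed: V = 100 / 3.6 = 27.7778 m/s
L = 27.7778 * 129 / 35
L = 3583.3333 / 35
L = 102.4 m

102.4


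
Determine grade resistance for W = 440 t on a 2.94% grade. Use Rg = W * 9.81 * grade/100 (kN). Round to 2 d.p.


Rg = W * 9.81 * grade / 100
Rg = 440 * 9.81 * 2.94 / 100
Rg = 4316.4 * 0.0294
Rg = 126.90 kN

126.90


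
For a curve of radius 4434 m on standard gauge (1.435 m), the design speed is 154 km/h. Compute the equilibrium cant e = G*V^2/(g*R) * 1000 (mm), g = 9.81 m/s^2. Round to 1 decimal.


Convert speed: V = 154 / 3.6 = 42.7778 m/s
Apply formula: e = 1.435 * 42.7778^2 / (9.81 * 4434)
e = 1.435 * 1829.9383 / 43497.54
e = 0.06037 m = 60.4 mm

60.4


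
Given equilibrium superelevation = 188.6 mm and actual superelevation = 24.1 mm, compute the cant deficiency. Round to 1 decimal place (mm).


Cant deficiency = equilibrium cant - actual cant
CD = 188.6 - 24.1
CD = 164.5 mm

164.5


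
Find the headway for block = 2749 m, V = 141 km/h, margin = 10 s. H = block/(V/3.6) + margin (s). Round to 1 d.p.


V = 141 / 3.6 = 39.1667 m/s
Block traversal time = 2749 / 39.1667 = 70.1872 s
Headway = 70.1872 + 10
Headway = 80.2 s

80.2
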